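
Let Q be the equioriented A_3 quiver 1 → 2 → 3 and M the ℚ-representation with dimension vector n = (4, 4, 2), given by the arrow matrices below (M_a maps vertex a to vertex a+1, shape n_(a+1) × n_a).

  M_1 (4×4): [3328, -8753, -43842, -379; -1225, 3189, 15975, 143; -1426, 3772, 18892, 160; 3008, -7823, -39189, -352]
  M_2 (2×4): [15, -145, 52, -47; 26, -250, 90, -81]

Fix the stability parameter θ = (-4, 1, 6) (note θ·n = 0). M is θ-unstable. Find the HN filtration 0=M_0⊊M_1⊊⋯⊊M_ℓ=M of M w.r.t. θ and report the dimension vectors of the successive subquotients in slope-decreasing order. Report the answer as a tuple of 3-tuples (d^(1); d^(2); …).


Barcode: M ≅ I[1,2]^2, I[1,3]^2. HN layers by μ_θ (3 steps, strictly decreasing):
  μ^(1)=6; μ^(2)=1; μ^(3)=-4

((0, 0, 2); (0, 4, 0); (4, 0, 0))


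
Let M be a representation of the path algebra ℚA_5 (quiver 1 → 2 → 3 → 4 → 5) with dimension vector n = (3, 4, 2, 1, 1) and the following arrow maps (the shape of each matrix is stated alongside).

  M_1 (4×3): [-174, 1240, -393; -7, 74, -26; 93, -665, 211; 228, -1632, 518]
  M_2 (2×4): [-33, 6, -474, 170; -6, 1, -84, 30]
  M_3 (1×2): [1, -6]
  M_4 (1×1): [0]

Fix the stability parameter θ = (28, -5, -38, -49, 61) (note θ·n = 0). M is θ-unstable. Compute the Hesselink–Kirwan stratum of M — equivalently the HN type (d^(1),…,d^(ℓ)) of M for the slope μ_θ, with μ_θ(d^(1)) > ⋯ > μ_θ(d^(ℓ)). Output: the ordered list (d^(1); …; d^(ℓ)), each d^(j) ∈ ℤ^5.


Barcode: M ≅ I[1,2], I[1,3], I[1,4], I[2,2], I[5,5]. HN layers by μ_θ (4 steps, strictly decreasing):
  μ^(1)=61; μ^(2)=23/2; μ^(3)=-5; μ^(4)=-16

((0, 0, 0, 0, 1); (1, 1, 0, 0, 0); (1, 2, 1, 0, 0); (1, 1, 1, 1, 0))


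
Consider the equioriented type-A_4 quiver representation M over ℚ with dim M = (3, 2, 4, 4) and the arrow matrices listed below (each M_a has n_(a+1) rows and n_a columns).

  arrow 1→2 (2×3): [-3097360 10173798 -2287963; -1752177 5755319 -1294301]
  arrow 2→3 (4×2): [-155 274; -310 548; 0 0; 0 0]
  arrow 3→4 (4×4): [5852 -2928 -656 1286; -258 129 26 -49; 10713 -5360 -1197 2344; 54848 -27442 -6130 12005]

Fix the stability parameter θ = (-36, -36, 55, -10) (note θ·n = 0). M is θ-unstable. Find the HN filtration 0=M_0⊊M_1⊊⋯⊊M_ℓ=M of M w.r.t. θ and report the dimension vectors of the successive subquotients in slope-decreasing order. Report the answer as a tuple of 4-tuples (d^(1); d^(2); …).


Interval decomposition of M: I[1,1], I[1,2], I[1,4], I[3,3], I[3,4]^2, I[4,4].
HN type (ℓ=4): μ^(1)=55; μ^(2)=45/2; μ^(3)=-10; μ^(4)=-36

((0, 0, 1, 0); (0, 0, 3, 3); (0, 0, 0, 1); (3, 2, 0, 0))


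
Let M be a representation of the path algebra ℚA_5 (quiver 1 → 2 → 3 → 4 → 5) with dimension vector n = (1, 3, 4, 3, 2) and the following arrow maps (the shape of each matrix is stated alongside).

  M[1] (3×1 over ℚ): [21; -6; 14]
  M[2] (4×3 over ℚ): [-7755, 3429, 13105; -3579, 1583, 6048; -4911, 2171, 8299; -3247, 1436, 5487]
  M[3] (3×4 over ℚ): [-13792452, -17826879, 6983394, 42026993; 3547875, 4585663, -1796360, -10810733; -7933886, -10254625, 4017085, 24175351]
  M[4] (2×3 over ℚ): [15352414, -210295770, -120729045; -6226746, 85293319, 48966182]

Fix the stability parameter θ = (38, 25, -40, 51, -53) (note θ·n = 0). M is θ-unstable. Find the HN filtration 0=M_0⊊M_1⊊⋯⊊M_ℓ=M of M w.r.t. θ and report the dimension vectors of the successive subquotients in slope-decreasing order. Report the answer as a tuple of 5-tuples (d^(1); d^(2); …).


Interval decomposition of M: I[1,5], I[2,4], I[2,5], I[3,3].
HN type (ℓ=5): μ^(1)=51; μ^(2)=21/5; μ^(3)=-1; μ^(4)=-15/2; μ^(5)=-40

((0, 0, 0, 1, 0); (1, 1, 1, 1, 1); (0, 0, 0, 1, 1); (0, 2, 2, 0, 0); (0, 0, 1, 0, 0))


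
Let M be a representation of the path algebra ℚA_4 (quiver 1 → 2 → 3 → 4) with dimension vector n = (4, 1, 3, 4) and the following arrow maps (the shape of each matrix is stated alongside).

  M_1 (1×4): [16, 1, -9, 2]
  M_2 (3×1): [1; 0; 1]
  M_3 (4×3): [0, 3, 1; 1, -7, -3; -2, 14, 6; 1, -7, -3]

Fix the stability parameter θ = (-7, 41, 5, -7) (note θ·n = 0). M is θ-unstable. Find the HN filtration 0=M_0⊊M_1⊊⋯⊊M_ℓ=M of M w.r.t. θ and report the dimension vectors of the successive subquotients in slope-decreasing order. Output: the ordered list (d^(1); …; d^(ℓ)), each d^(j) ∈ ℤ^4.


Via rank(M_{q-1}∘⋯∘M_p): M ≅ I[1,1]^3, I[1,4], I[3,3], I[3,4], I[4,4]^2.
μ_θ-semistable layers: μ^(1)=13; μ^(2)=5; μ^(3)=-1; μ^(4)=-7

((0, 1, 1, 1); (0, 0, 1, 0); (0, 0, 1, 1); (4, 0, 0, 2))


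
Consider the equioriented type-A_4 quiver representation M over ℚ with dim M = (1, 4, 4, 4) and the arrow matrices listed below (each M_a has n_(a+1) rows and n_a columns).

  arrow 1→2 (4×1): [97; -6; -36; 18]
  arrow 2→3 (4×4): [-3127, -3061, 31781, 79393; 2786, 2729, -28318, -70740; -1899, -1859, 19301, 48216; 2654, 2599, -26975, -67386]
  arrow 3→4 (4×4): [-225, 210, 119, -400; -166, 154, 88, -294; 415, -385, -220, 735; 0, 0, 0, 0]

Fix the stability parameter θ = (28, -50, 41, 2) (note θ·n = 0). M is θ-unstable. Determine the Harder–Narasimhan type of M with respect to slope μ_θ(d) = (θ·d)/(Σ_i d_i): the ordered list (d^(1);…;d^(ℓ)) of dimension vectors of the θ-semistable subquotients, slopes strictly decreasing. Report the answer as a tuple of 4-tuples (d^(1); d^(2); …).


Barcode: M ≅ I[1,4], I[2,3]^2, I[2,4], I[4,4]^2. HN layers by μ_θ (5 steps, strictly decreasing):
  μ^(1)=41; μ^(2)=43/2; μ^(3)=2; μ^(4)=-11; μ^(5)=-50

((0, 0, 2, 0); (0, 0, 2, 2); (0, 0, 0, 2); (1, 1, 0, 0); (0, 3, 0, 0))


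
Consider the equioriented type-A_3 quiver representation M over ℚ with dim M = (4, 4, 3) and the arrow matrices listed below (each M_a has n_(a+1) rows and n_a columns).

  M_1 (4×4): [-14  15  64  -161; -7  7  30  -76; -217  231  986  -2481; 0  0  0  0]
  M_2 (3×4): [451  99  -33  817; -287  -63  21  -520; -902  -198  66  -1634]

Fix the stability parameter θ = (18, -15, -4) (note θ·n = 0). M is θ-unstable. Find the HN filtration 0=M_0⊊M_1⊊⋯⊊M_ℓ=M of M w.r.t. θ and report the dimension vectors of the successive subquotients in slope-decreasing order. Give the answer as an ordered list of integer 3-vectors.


Barcode: M ≅ I[1,1], I[1,2]^2, I[1,3], I[2,3], I[3,3]. HN layers by μ_θ (5 steps, strictly decreasing):
  μ^(1)=18; μ^(2)=3/2; μ^(3)=-1/3; μ^(4)=-4; μ^(5)=-15

((1, 0, 0); (2, 2, 0); (1, 1, 1); (0, 0, 2); (0, 1, 0))


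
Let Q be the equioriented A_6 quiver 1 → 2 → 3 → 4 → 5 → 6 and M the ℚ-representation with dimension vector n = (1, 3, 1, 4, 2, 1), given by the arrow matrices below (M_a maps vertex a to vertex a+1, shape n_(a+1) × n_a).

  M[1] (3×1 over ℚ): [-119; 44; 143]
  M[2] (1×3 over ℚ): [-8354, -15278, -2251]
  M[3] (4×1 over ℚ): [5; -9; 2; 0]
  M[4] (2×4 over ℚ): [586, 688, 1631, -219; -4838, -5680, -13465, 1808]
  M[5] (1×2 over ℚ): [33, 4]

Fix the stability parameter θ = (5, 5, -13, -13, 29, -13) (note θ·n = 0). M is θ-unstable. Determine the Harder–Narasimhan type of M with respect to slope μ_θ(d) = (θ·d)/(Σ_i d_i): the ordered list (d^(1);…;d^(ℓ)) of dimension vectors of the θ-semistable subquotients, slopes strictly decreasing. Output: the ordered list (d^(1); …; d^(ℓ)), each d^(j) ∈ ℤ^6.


Barcode: M ≅ I[1,4], I[2,2]^2, I[4,4], I[4,5], I[4,6]. HN layers by μ_θ (5 steps, strictly decreasing):
  μ^(1)=29; μ^(2)=8; μ^(3)=5; μ^(4)=-4; μ^(5)=-13

((0, 0, 0, 0, 1, 0); (0, 0, 0, 0, 1, 1); (0, 2, 0, 0, 0, 0); (1, 1, 1, 1, 0, 0); (0, 0, 0, 3, 0, 0))


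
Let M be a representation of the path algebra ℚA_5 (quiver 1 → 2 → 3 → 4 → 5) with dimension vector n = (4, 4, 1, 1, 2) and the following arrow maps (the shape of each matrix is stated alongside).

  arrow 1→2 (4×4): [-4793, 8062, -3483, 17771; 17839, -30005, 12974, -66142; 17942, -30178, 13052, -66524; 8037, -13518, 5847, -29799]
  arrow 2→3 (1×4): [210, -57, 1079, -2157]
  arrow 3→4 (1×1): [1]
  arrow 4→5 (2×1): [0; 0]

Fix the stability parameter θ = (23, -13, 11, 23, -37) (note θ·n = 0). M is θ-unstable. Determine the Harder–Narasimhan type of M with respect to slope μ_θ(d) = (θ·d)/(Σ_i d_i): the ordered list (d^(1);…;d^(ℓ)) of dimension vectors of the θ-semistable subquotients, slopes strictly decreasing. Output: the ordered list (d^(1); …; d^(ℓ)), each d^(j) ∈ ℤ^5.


Interval decomposition of M: I[1,1]^2, I[1,2], I[1,4], I[2,2]^2, I[5,5]^2.
HN type (ℓ=5): μ^(1)=23; μ^(2)=11; μ^(3)=5; μ^(4)=-13; μ^(5)=-37

((2, 0, 0, 1, 0); (0, 0, 1, 0, 0); (2, 2, 0, 0, 0); (0, 2, 0, 0, 0); (0, 0, 0, 0, 2))


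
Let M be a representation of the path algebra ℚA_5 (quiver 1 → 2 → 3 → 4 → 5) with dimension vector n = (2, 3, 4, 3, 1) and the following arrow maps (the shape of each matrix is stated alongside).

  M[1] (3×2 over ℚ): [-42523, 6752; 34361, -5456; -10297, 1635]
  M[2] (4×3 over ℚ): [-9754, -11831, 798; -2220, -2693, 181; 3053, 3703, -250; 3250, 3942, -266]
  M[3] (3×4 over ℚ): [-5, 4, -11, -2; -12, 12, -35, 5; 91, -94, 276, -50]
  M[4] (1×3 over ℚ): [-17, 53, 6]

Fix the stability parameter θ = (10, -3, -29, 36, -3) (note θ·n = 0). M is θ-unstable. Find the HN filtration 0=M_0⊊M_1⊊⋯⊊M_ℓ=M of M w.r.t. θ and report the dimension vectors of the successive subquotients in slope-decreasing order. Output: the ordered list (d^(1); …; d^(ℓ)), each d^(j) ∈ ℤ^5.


Via rank(M_{q-1}∘⋯∘M_p): M ≅ I[1,3], I[1,5], I[2,4], I[3,4].
μ_θ-semistable layers: μ^(1)=36; μ^(2)=33/2; μ^(3)=-22/3; μ^(4)=-16; μ^(5)=-29

((0, 0, 0, 2, 0); (0, 0, 0, 1, 1); (2, 2, 2, 0, 0); (0, 1, 1, 0, 0); (0, 0, 1, 0, 0))


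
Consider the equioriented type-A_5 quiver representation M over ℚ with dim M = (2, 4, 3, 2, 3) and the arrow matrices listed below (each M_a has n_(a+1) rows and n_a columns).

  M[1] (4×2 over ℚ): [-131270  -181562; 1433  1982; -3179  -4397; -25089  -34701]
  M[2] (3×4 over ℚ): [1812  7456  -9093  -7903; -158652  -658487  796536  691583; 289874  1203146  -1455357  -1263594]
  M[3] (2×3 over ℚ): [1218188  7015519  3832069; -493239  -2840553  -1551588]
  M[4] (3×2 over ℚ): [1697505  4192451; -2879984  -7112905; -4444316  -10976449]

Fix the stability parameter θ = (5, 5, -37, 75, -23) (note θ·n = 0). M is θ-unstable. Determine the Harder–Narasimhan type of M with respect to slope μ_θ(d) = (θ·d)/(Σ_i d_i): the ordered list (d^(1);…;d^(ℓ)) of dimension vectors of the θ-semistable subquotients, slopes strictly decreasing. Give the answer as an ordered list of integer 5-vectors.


Via rank(M_{q-1}∘⋯∘M_p): M ≅ I[1,5]^2, I[2,2], I[2,3], I[5,5].
μ_θ-semistable layers: μ^(1)=26; μ^(2)=5; μ^(3)=-9; μ^(4)=-16; μ^(5)=-23

((0, 0, 0, 2, 2); (0, 1, 0, 0, 0); (2, 2, 2, 0, 0); (0, 1, 1, 0, 0); (0, 0, 0, 0, 1))


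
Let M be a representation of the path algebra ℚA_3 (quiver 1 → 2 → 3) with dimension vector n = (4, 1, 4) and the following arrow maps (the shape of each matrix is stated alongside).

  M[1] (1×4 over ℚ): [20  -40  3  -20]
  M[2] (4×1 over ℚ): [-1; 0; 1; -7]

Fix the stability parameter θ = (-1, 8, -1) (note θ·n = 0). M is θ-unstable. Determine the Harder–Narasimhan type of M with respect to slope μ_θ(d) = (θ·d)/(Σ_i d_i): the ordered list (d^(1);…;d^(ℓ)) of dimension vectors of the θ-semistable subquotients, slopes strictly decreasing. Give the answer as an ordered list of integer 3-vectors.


Barcode: M ≅ I[1,1]^3, I[1,3], I[3,3]^3. HN layers by μ_θ (2 steps, strictly decreasing):
  μ^(1)=7/2; μ^(2)=-1

((0, 1, 1); (4, 0, 3))


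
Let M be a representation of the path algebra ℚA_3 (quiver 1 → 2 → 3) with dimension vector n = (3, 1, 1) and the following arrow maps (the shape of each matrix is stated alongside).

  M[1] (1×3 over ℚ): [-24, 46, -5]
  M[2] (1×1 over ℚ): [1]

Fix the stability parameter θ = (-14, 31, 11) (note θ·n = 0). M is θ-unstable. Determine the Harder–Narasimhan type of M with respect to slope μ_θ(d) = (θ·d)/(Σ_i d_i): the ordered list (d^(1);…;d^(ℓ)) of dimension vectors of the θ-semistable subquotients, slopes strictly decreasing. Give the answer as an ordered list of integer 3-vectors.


Barcode: M ≅ I[1,1]^2, I[1,3]. HN layers by μ_θ (2 steps, strictly decreasing):
  μ^(1)=21; μ^(2)=-14

((0, 1, 1); (3, 0, 0))


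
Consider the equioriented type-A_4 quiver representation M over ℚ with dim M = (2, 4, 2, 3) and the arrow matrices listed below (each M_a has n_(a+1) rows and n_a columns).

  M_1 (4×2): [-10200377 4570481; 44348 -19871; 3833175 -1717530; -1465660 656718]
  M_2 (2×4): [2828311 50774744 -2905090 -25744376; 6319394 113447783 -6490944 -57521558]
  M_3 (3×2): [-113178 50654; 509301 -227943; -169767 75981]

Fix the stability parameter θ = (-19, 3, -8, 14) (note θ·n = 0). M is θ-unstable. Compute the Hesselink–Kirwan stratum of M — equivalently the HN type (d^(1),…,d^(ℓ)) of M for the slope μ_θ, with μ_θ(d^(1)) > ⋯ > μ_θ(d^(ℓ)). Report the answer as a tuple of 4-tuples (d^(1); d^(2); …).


Barcode: M ≅ I[1,3], I[1,4], I[2,2]^2, I[4,4]^2. HN layers by μ_θ (4 steps, strictly decreasing):
  μ^(1)=14; μ^(2)=3; μ^(3)=-5/2; μ^(4)=-19

((0, 0, 0, 3); (0, 2, 0, 0); (0, 2, 2, 0); (2, 0, 0, 0))


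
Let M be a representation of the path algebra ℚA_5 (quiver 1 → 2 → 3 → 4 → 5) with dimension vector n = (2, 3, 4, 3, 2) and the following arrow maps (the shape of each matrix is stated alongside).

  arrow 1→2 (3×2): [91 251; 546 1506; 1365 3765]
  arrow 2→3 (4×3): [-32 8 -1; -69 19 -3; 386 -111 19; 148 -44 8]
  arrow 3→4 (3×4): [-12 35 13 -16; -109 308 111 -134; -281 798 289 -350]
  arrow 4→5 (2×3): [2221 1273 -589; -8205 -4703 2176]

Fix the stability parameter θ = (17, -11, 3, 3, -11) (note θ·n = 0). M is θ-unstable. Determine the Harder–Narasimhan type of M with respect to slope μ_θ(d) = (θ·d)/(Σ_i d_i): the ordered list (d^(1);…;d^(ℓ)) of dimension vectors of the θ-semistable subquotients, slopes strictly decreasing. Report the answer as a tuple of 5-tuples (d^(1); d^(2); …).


Via rank(M_{q-1}∘⋯∘M_p): M ≅ I[1,1], I[1,5], I[2,3], I[2,5], I[3,3], I[4,4].
μ_θ-semistable layers: μ^(1)=17; μ^(2)=3; μ^(3)=1/5; μ^(4)=-5/3; μ^(5)=-11

((1, 0, 0, 0, 0); (0, 0, 2, 1, 0); (1, 1, 1, 1, 1); (0, 0, 1, 1, 1); (0, 2, 0, 0, 0))


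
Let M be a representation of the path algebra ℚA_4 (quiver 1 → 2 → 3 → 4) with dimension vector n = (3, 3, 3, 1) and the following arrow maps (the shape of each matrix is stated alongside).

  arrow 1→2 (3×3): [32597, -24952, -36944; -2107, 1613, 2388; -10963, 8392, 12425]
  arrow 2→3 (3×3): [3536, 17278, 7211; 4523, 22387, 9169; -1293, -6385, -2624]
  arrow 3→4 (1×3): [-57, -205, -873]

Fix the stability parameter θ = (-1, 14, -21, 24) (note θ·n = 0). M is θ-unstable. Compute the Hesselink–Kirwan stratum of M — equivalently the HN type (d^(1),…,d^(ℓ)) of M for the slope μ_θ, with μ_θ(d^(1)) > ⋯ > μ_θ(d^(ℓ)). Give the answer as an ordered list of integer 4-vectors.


Via rank(M_{q-1}∘⋯∘M_p): M ≅ I[1,3]^2, I[1,4].
μ_θ-semistable layers: μ^(1)=24; μ^(2)=-8/3

((0, 0, 0, 1); (3, 3, 3, 0))


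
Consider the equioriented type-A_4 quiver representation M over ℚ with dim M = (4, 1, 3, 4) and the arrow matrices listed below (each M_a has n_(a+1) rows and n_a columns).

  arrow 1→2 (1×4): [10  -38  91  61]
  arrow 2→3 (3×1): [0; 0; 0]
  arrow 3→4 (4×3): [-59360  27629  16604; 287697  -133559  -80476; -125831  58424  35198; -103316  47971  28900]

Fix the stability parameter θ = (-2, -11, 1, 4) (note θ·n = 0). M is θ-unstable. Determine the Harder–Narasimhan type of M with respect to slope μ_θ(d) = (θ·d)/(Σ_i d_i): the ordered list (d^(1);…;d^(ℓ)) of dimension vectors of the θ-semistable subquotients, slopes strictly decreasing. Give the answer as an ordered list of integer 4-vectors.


Interval decomposition of M: I[1,1]^3, I[1,2], I[3,4]^3, I[4,4].
HN type (ℓ=4): μ^(1)=4; μ^(2)=1; μ^(3)=-2; μ^(4)=-13/2

((0, 0, 0, 4); (0, 0, 3, 0); (3, 0, 0, 0); (1, 1, 0, 0))


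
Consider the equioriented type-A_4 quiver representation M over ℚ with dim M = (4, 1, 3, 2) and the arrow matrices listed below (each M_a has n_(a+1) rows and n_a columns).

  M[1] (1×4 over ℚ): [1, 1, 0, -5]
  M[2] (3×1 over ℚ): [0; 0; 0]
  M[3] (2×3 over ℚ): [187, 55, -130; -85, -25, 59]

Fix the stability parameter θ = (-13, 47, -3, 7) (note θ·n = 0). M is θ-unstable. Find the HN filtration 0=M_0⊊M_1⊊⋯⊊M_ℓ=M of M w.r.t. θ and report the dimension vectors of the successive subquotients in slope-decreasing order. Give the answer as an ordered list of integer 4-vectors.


Interval decomposition of M: I[1,1]^3, I[1,2], I[3,3], I[3,4]^2.
HN type (ℓ=4): μ^(1)=47; μ^(2)=7; μ^(3)=-3; μ^(4)=-13

((0, 1, 0, 0); (0, 0, 0, 2); (0, 0, 3, 0); (4, 0, 0, 0))


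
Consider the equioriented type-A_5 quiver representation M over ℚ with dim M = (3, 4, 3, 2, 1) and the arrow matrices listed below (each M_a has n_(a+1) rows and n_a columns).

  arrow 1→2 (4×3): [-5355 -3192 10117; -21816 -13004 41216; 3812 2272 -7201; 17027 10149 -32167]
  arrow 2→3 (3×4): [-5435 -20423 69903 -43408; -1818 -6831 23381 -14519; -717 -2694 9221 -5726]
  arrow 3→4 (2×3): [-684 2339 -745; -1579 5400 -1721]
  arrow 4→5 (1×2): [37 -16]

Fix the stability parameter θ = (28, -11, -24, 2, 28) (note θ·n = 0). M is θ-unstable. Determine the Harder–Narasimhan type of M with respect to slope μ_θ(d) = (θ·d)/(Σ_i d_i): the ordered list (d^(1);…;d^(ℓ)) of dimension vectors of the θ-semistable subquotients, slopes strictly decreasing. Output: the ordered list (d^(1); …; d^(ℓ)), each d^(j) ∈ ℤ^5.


Via rank(M_{q-1}∘⋯∘M_p): M ≅ I[1,3], I[1,4], I[1,5], I[2,2].
μ_θ-semistable layers: μ^(1)=28; μ^(2)=2; μ^(3)=-7/3; μ^(4)=-11

((0, 0, 0, 0, 1); (0, 0, 0, 2, 0); (3, 3, 3, 0, 0); (0, 1, 0, 0, 0))


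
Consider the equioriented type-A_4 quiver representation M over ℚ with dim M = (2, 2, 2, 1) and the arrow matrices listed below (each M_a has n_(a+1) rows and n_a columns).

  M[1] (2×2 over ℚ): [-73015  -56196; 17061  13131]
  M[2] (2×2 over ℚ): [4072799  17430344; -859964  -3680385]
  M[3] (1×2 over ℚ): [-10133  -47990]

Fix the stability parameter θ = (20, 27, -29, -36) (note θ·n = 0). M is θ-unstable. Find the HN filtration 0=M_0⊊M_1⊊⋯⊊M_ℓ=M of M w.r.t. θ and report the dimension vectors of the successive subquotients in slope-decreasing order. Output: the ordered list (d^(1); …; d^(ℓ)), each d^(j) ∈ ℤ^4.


Interval decomposition of M: I[1,3], I[1,4].
HN type (ℓ=2): μ^(1)=6; μ^(2)=-9/2

((1, 1, 1, 0); (1, 1, 1, 1))


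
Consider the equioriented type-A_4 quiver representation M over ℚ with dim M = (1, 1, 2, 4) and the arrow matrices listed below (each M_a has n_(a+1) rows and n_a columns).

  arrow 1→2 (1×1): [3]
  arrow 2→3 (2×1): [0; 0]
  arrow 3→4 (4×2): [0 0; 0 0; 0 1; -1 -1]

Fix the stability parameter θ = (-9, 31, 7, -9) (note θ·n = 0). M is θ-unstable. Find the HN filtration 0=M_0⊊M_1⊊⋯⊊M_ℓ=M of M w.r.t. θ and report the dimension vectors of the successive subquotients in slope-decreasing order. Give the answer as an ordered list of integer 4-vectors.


Via rank(M_{q-1}∘⋯∘M_p): M ≅ I[1,2], I[3,4]^2, I[4,4]^2.
μ_θ-semistable layers: μ^(1)=31; μ^(2)=-1; μ^(3)=-9

((0, 1, 0, 0); (0, 0, 2, 2); (1, 0, 0, 2))


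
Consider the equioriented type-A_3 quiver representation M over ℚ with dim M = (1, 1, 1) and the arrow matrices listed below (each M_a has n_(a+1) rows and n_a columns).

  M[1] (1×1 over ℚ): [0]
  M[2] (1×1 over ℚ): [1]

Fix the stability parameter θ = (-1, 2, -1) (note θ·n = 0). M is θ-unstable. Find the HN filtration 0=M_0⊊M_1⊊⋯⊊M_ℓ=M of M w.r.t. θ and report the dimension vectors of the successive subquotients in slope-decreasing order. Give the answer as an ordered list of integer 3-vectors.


Interval decomposition of M: I[1,1], I[2,3].
HN type (ℓ=2): μ^(1)=1/2; μ^(2)=-1

((0, 1, 1); (1, 0, 0))


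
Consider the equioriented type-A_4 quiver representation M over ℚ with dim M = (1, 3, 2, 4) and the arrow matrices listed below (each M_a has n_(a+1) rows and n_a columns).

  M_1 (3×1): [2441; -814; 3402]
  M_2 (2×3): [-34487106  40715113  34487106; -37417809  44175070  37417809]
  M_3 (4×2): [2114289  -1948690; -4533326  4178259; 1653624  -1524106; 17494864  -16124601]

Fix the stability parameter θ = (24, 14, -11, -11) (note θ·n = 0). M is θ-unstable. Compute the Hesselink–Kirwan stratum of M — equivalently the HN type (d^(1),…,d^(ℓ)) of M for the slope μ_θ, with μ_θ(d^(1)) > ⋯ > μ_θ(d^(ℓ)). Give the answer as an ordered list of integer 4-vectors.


Interval decomposition of M: I[1,4], I[2,2], I[2,4], I[4,4]^2.
HN type (ℓ=4): μ^(1)=14; μ^(2)=4; μ^(3)=-8/3; μ^(4)=-11

((0, 1, 0, 0); (1, 1, 1, 1); (0, 1, 1, 1); (0, 0, 0, 2))


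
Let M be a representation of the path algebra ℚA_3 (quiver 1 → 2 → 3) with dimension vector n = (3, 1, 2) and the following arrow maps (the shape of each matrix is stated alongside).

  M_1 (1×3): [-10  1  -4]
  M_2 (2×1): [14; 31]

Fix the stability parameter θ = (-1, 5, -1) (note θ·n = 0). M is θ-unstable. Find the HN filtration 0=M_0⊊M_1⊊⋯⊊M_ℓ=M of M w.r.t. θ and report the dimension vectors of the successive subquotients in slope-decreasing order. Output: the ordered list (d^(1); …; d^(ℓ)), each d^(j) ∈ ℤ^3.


Via rank(M_{q-1}∘⋯∘M_p): M ≅ I[1,1]^2, I[1,3], I[3,3].
μ_θ-semistable layers: μ^(1)=2; μ^(2)=-1

((0, 1, 1); (3, 0, 1))


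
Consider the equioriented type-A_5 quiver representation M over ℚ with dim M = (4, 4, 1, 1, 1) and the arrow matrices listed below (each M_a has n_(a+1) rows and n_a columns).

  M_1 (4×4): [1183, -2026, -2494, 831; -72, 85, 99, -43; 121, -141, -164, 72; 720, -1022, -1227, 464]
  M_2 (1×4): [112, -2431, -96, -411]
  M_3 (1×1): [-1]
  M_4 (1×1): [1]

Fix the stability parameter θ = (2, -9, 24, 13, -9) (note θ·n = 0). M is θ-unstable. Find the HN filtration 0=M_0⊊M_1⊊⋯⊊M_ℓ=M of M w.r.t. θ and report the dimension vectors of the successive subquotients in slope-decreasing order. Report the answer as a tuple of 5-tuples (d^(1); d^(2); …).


Interval decomposition of M: I[1,1], I[1,2]^2, I[1,5], I[2,2].
HN type (ℓ=4): μ^(1)=28/3; μ^(2)=2; μ^(3)=-7/2; μ^(4)=-9

((0, 0, 1, 1, 1); (1, 0, 0, 0, 0); (3, 3, 0, 0, 0); (0, 1, 0, 0, 0))


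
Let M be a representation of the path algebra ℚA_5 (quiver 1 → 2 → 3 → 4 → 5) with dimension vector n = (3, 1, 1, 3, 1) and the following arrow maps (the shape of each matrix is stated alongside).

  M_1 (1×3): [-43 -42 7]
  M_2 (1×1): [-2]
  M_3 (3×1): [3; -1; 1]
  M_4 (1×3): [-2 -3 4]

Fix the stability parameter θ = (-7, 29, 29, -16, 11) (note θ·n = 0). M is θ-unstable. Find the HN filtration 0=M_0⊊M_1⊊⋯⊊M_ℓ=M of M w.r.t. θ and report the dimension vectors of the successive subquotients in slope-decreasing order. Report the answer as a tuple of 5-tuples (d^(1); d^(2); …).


Barcode: M ≅ I[1,1]^2, I[1,5], I[4,4]^2. HN layers by μ_θ (3 steps, strictly decreasing):
  μ^(1)=53/4; μ^(2)=-7; μ^(3)=-16

((0, 1, 1, 1, 1); (3, 0, 0, 0, 0); (0, 0, 0, 2, 0))


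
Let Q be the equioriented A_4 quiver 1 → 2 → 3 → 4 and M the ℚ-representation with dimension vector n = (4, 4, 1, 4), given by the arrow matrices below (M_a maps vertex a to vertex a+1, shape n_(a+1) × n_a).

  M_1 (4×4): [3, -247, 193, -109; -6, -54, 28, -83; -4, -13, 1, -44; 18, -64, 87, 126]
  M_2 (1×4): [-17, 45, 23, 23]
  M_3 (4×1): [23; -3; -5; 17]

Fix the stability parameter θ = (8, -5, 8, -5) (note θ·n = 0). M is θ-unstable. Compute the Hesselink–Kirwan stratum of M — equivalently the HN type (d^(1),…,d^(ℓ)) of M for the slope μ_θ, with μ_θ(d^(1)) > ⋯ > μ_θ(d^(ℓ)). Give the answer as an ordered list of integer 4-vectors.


Barcode: M ≅ I[1,2]^3, I[1,4], I[4,4]^3. HN layers by μ_θ (2 steps, strictly decreasing):
  μ^(1)=3/2; μ^(2)=-5

((4, 4, 1, 1); (0, 0, 0, 3))


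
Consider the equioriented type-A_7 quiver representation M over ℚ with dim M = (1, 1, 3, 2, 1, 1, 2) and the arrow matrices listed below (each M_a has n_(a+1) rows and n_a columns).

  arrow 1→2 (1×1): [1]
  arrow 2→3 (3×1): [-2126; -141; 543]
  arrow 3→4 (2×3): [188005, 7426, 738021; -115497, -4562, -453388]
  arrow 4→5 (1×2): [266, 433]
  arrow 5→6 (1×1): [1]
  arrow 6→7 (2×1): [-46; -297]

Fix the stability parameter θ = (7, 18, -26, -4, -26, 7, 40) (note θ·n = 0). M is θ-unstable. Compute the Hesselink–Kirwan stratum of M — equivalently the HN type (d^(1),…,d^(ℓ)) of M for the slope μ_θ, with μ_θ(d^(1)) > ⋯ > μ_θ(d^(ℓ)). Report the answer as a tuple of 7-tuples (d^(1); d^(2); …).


Barcode: M ≅ I[1,7], I[3,3], I[3,4], I[7,7]. HN layers by μ_θ (5 steps, strictly decreasing):
  μ^(1)=40; μ^(2)=7; μ^(3)=-4; μ^(4)=-31/5; μ^(5)=-26

((0, 0, 0, 0, 0, 0, 2); (0, 0, 0, 0, 0, 1, 0); (0, 0, 0, 1, 0, 0, 0); (1, 1, 1, 1, 1, 0, 0); (0, 0, 2, 0, 0, 0, 0))


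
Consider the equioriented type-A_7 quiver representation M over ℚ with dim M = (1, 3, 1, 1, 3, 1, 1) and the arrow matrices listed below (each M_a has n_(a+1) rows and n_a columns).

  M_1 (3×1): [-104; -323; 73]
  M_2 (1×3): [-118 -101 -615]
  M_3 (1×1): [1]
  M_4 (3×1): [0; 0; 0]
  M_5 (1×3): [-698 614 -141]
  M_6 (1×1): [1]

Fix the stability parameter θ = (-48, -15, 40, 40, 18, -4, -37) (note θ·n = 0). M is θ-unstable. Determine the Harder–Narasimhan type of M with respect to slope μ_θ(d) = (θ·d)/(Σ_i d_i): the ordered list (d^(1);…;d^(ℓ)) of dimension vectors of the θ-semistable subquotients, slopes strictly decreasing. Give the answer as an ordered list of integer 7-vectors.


Interval decomposition of M: I[1,2], I[2,2], I[2,4], I[5,5]^2, I[5,7].
HN type (ℓ=5): μ^(1)=40; μ^(2)=18; μ^(3)=-23/3; μ^(4)=-15; μ^(5)=-48

((0, 0, 1, 1, 0, 0, 0); (0, 0, 0, 0, 2, 0, 0); (0, 0, 0, 0, 1, 1, 1); (0, 3, 0, 0, 0, 0, 0); (1, 0, 0, 0, 0, 0, 0))


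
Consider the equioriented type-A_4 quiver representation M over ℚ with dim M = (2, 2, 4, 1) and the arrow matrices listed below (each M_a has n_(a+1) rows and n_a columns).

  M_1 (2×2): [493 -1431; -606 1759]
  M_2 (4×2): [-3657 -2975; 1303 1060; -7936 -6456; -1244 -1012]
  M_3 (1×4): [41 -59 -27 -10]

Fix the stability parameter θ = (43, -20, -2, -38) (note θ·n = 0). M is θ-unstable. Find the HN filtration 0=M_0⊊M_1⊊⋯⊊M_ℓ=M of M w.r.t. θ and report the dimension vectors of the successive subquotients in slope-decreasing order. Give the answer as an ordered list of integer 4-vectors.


Via rank(M_{q-1}∘⋯∘M_p): M ≅ I[1,3], I[1,4], I[3,3]^2.
μ_θ-semistable layers: μ^(1)=7; μ^(2)=-2; μ^(3)=-17/4

((1, 1, 1, 0); (0, 0, 2, 0); (1, 1, 1, 1))


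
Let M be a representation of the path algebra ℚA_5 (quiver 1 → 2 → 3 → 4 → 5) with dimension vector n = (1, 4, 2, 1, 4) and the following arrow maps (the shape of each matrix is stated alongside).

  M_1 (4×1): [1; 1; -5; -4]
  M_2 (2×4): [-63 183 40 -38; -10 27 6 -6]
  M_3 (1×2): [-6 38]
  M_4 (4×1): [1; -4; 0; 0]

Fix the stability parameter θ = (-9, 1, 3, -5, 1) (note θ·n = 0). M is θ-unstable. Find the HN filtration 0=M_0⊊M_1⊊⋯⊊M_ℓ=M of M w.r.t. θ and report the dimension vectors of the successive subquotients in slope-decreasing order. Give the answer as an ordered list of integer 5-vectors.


Barcode: M ≅ I[1,5], I[2,2]^2, I[2,3], I[5,5]^3. HN layers by μ_θ (4 steps, strictly decreasing):
  μ^(1)=3; μ^(2)=1; μ^(3)=-1/3; μ^(4)=-9

((0, 0, 1, 0, 0); (0, 3, 0, 0, 4); (0, 1, 1, 1, 0); (1, 0, 0, 0, 0))


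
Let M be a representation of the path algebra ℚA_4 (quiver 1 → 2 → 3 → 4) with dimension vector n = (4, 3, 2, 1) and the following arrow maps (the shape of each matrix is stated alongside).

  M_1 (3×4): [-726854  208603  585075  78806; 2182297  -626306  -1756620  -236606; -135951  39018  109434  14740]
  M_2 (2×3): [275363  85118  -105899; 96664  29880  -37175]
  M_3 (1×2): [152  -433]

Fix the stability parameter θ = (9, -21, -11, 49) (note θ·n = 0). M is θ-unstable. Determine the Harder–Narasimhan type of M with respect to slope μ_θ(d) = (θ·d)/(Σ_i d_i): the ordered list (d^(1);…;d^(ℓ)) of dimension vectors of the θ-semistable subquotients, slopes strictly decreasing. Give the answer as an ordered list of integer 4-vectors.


Barcode: M ≅ I[1,1], I[1,2], I[1,3], I[1,4]. HN layers by μ_θ (4 steps, strictly decreasing):
  μ^(1)=49; μ^(2)=9; μ^(3)=-6; μ^(4)=-23/3

((0, 0, 0, 1); (1, 0, 0, 0); (1, 1, 0, 0); (2, 2, 2, 0))


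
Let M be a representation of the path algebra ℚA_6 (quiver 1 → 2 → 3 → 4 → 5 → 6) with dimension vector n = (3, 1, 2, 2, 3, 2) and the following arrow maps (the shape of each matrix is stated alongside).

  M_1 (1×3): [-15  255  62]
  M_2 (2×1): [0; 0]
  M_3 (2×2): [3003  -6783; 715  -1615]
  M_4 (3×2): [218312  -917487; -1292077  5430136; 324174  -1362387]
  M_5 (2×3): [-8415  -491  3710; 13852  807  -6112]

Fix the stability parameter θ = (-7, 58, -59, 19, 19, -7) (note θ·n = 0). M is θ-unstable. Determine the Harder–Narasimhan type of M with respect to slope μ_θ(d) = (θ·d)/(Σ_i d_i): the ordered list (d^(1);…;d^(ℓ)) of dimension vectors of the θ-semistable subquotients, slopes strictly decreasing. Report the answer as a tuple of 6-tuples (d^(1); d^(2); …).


Via rank(M_{q-1}∘⋯∘M_p): M ≅ I[1,1]^2, I[1,2], I[3,3], I[3,6], I[4,6], I[5,5].
μ_θ-semistable layers: μ^(1)=58; μ^(2)=19; μ^(3)=31/3; μ^(4)=-7; μ^(5)=-59

((0, 1, 0, 0, 0, 0); (0, 0, 0, 0, 1, 0); (0, 0, 0, 2, 2, 2); (3, 0, 0, 0, 0, 0); (0, 0, 2, 0, 0, 0))


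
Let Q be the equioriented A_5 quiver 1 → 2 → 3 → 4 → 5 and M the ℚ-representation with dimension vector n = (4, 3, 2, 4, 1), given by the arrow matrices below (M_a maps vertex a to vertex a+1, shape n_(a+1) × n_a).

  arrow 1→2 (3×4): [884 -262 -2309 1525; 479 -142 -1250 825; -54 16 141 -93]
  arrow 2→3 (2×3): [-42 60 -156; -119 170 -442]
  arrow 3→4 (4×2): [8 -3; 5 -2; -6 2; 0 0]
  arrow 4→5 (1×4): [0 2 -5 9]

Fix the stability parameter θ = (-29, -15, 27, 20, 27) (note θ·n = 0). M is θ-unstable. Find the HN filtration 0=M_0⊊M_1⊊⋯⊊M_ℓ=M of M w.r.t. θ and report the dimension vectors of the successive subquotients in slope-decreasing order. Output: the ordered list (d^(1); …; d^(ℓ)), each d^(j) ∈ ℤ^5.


Via rank(M_{q-1}∘⋯∘M_p): M ≅ I[1,1], I[1,2]^2, I[1,5], I[3,4], I[4,4]^2.
μ_θ-semistable layers: μ^(1)=27; μ^(2)=47/2; μ^(3)=20; μ^(4)=-15; μ^(5)=-29

((0, 0, 0, 0, 1); (0, 0, 2, 2, 0); (0, 0, 0, 2, 0); (0, 3, 0, 0, 0); (4, 0, 0, 0, 0))


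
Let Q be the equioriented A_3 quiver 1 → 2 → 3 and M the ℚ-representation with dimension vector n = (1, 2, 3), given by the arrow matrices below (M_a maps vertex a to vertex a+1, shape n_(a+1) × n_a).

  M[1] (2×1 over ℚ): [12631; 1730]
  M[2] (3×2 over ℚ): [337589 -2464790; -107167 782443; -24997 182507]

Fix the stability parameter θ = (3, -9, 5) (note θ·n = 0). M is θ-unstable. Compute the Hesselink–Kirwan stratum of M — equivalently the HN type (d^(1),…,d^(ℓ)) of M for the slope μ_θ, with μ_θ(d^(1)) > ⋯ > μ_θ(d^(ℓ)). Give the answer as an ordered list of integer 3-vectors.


Via rank(M_{q-1}∘⋯∘M_p): M ≅ I[1,3], I[2,3], I[3,3].
μ_θ-semistable layers: μ^(1)=5; μ^(2)=-3; μ^(3)=-9

((0, 0, 3); (1, 1, 0); (0, 1, 0))


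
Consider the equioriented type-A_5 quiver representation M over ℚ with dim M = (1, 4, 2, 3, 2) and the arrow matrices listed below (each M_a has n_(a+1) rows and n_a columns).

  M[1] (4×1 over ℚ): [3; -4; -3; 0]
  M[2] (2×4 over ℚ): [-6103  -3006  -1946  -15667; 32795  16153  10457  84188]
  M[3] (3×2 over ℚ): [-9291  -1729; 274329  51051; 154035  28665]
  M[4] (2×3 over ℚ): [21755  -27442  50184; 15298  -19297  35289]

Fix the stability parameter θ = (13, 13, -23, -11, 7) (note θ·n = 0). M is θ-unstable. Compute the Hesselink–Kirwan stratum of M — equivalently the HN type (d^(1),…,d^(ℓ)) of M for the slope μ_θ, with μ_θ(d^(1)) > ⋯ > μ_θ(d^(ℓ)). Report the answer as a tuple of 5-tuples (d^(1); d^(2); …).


Via rank(M_{q-1}∘⋯∘M_p): M ≅ I[1,5], I[2,2]^2, I[2,3], I[4,4], I[4,5].
μ_θ-semistable layers: μ^(1)=13; μ^(2)=7; μ^(3)=-2; μ^(4)=-5; μ^(5)=-11

((0, 2, 0, 0, 0); (0, 0, 0, 0, 2); (1, 1, 1, 1, 0); (0, 1, 1, 0, 0); (0, 0, 0, 2, 0))


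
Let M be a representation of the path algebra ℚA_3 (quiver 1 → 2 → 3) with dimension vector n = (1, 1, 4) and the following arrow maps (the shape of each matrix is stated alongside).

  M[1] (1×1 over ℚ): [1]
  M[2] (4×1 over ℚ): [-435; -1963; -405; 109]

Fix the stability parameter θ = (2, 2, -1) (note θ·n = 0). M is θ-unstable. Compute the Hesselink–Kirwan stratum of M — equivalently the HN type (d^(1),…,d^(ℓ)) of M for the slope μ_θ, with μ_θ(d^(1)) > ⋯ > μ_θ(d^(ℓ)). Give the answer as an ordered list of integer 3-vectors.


Interval decomposition of M: I[1,3], I[3,3]^3.
HN type (ℓ=2): μ^(1)=1; μ^(2)=-1

((1, 1, 1); (0, 0, 3))


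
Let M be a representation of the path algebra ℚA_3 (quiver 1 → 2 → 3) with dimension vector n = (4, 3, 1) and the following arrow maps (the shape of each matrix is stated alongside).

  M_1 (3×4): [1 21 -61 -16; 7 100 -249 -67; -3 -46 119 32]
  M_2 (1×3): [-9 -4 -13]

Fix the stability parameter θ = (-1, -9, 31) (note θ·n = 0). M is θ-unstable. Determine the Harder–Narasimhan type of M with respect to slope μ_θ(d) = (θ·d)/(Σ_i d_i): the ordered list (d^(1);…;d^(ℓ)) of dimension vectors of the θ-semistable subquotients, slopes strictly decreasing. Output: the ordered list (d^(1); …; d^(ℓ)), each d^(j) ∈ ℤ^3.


Via rank(M_{q-1}∘⋯∘M_p): M ≅ I[1,1], I[1,2]^2, I[1,3].
μ_θ-semistable layers: μ^(1)=31; μ^(2)=-1; μ^(3)=-5

((0, 0, 1); (1, 0, 0); (3, 3, 0))


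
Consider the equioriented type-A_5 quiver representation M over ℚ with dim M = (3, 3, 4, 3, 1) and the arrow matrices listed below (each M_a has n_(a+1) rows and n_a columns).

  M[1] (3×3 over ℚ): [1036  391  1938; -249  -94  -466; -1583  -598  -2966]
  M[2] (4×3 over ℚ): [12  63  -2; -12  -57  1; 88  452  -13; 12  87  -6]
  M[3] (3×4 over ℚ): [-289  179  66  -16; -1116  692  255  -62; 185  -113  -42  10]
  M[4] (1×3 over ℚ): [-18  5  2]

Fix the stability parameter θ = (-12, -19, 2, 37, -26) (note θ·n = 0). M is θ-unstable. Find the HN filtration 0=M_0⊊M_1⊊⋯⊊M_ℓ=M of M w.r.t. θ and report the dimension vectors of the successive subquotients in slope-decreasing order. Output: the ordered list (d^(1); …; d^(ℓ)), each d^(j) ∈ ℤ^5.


Via rank(M_{q-1}∘⋯∘M_p): M ≅ I[1,1], I[1,2], I[1,5], I[2,3], I[3,4]^2.
μ_θ-semistable layers: μ^(1)=37; μ^(2)=11/2; μ^(3)=2; μ^(4)=-12; μ^(5)=-31/2; μ^(6)=-19

((0, 0, 0, 2, 0); (0, 0, 0, 1, 1); (0, 0, 4, 0, 0); (1, 0, 0, 0, 0); (2, 2, 0, 0, 0); (0, 1, 0, 0, 0))


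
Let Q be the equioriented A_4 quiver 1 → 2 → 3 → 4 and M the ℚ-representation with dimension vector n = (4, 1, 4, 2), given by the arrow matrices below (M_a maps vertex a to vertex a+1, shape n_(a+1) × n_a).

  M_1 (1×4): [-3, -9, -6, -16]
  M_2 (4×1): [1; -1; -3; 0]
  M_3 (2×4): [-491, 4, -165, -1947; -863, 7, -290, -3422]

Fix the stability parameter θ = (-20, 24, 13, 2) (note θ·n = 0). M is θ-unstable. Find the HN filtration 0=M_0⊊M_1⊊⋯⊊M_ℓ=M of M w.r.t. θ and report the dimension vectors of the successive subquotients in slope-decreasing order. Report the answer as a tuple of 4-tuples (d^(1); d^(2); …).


Interval decomposition of M: I[1,1]^3, I[1,3], I[3,3], I[3,4]^2.
HN type (ℓ=4): μ^(1)=37/2; μ^(2)=13; μ^(3)=15/2; μ^(4)=-20

((0, 1, 1, 0); (0, 0, 1, 0); (0, 0, 2, 2); (4, 0, 0, 0))


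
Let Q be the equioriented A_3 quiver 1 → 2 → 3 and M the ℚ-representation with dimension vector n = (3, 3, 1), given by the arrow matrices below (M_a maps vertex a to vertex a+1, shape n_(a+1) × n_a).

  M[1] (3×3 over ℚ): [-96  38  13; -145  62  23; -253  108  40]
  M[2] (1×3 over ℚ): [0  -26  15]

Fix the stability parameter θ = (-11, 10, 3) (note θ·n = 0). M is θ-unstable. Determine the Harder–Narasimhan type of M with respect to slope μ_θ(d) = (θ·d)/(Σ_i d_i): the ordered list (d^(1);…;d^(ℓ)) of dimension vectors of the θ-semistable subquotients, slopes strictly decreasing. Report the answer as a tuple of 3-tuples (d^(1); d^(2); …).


Via rank(M_{q-1}∘⋯∘M_p): M ≅ I[1,1], I[1,2], I[1,3], I[2,2].
μ_θ-semistable layers: μ^(1)=10; μ^(2)=13/2; μ^(3)=-11

((0, 2, 0); (0, 1, 1); (3, 0, 0))


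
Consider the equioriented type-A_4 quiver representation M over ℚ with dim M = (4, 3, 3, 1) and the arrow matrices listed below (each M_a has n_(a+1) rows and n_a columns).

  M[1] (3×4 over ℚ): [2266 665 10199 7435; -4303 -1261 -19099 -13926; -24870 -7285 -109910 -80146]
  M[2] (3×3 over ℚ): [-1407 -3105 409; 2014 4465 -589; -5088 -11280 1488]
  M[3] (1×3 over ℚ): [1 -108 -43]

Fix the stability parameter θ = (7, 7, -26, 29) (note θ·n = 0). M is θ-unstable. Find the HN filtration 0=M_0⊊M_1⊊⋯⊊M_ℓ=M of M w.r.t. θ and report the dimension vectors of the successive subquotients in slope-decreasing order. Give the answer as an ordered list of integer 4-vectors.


Via rank(M_{q-1}∘⋯∘M_p): M ≅ I[1,1], I[1,2], I[1,3], I[1,4], I[3,3].
μ_θ-semistable layers: μ^(1)=29; μ^(2)=7; μ^(3)=-4; μ^(4)=-26

((0, 0, 0, 1); (2, 1, 0, 0); (2, 2, 2, 0); (0, 0, 1, 0))


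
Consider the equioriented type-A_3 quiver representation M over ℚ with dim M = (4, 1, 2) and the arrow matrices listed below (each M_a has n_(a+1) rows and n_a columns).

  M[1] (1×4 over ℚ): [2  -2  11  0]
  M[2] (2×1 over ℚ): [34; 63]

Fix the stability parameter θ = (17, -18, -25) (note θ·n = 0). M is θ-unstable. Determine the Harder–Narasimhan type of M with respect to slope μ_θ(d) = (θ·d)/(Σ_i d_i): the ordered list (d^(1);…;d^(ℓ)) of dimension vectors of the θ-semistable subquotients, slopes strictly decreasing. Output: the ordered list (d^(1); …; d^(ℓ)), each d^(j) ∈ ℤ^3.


Barcode: M ≅ I[1,1]^3, I[1,3], I[3,3]. HN layers by μ_θ (3 steps, strictly decreasing):
  μ^(1)=17; μ^(2)=-26/3; μ^(3)=-25

((3, 0, 0); (1, 1, 1); (0, 0, 1))


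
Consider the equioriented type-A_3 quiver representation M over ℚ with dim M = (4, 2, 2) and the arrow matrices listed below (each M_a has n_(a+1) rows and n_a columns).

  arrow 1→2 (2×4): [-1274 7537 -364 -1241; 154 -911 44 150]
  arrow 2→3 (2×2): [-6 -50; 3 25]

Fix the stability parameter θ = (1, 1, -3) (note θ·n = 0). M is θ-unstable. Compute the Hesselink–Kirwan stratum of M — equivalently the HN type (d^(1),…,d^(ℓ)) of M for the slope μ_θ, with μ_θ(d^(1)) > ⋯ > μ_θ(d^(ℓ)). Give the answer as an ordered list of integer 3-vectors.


Barcode: M ≅ I[1,1]^2, I[1,2], I[1,3], I[3,3]. HN layers by μ_θ (3 steps, strictly decreasing):
  μ^(1)=1; μ^(2)=-1/3; μ^(3)=-3

((3, 1, 0); (1, 1, 1); (0, 0, 1))


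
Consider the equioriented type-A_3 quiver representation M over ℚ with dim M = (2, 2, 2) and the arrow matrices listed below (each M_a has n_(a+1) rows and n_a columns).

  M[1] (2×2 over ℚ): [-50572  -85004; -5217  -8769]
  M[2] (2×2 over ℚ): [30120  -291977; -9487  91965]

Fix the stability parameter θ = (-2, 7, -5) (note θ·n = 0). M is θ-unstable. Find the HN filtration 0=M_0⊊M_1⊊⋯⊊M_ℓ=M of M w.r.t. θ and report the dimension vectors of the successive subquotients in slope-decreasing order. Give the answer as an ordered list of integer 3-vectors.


Via rank(M_{q-1}∘⋯∘M_p): M ≅ I[1,1], I[1,3], I[2,3].
μ_θ-semistable layers: μ^(1)=1; μ^(2)=-2

((0, 2, 2); (2, 0, 0))


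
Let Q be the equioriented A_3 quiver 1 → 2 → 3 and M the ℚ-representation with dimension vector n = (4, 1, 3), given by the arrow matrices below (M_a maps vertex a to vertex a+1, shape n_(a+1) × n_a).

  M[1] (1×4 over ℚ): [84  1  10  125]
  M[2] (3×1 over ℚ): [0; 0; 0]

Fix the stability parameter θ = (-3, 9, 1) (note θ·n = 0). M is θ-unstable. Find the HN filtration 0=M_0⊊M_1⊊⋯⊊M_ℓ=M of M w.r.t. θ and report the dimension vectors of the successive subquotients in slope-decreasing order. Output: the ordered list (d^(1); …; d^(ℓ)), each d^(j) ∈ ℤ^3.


Via rank(M_{q-1}∘⋯∘M_p): M ≅ I[1,1]^3, I[1,2], I[3,3]^3.
μ_θ-semistable layers: μ^(1)=9; μ^(2)=1; μ^(3)=-3

((0, 1, 0); (0, 0, 3); (4, 0, 0))
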